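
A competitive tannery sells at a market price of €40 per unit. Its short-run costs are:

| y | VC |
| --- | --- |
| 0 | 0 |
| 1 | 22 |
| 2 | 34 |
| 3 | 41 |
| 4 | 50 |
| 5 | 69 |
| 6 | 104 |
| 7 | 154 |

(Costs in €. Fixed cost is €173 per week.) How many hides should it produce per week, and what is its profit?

Tabulate TR − TC: y=0: -173; y=1: -155; y=2: -127; y=3: -94; y=4: -63; y=5: -42; y=6: -37; y=7: -47.
Profit is maximized at y = 6. AVC there is 104/6 = €17.33 ≤ P, so producing beats shutting down (which would give -€173).

y = 6; profit = -€37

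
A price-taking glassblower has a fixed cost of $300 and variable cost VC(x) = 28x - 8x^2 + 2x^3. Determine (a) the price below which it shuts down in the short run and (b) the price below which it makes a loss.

AVC = 28 - 8x + 2x^2; minimized at x = 2, giving min AVC = $20. That is the shutdown price.
ATC = 300/x + 28 - 8x + 2x^2. Setting dATC/dx = −300/x^2 − 8 + 4x = 0 gives x = 5 (since 4·5^3 − 8·5^2 = 300).
min ATC = 300/5 + 28 − 8·5 + 2·5^2 = $98. That is the break-even price.
For $20 ≤ P < $98 the firm produces at a loss; below $20 it shuts down.

Shutdown price = $20; break-even price = $98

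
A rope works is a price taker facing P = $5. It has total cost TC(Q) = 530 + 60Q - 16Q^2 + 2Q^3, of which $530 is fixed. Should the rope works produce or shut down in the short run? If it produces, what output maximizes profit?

Shut down

Variable cost is VC = 60Q - 16Q^2 + 2Q^3, so AVC = VC/Q = 60 - 16Q + 2Q^2 and MC = dTC/dQ = 60 - 32Q + 6Q^2.
The AVC parabola has its vertex at Q = 16/4 = 4, where AVC = 60 - 16·4 + 2·4^2 = $28.
P = $5 lies below min AVC = $28; no output level covers variable cost.
Best response: produce nothing and absorb the $530 fixed cost.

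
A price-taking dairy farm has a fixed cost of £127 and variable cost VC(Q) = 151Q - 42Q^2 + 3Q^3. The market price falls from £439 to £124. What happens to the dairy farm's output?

AVC = 151 - 42Q + 3Q^2, minimized at Q = 7 where min AVC = £4. MC = 151 - 84Q + 9Q^2.
At P = £439 ≥ min AVC, set P = MC on the rising branch: Q = 12.
At P = £124 ≥ min AVC, set P = MC: Q = 9. The firm stays open but cuts output.

Output falls from 12 to 9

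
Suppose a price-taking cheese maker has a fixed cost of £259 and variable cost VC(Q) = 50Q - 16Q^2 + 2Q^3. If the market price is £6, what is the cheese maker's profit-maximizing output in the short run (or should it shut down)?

Strip out fixed cost: VC = 50Q - 16Q^2 + 2Q^3. Then AVC = 50 - 16Q + 2Q^2 and MC = 50 - 32Q + 6Q^2.
The AVC parabola has its vertex at Q = 16/4 = 4, where AVC = 50 - 16·4 + 2·4^2 = £18.
With P < min AVC (£6 < £18), every unit sold adds to the loss.
Best response: produce nothing and absorb the £259 fixed cost.

Shut down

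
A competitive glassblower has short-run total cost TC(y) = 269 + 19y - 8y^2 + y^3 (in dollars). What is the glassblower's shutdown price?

$3 per unit

The shutdown price is the minimum of AVC. VC = 19y - 8y^2 + y^3, so AVC = 19 - 8y + y^2.
dAVC/dy = -8 + 2y = 0 gives y = 4. min AVC = 19 - 8·4 + 4^2 = 3.
For P < $3 the firm produces nothing.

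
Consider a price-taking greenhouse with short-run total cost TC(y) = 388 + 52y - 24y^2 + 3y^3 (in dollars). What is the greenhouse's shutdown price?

$4 per unit

The shutdown price is the minimum of AVC. VC = 52y - 24y^2 + 3y^3, so AVC = 52 - 24y + 3y^2.
dAVC/dy = -24 + 6y = 0 gives y = 4. min AVC = 52 - 24·4 + 3·4^2 = 4.
So the shutdown price is $4.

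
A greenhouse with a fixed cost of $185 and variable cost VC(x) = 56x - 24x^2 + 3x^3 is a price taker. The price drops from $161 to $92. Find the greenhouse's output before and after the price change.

AVC = 56 - 24x + 3x^2, minimized at x = 4 where min AVC = $8. MC = 56 - 48x + 9x^2.
With P = $161 above the shutdown price, P = MC gives x = 7.
At P = $92 ≥ min AVC, set P = MC: x = 6. The firm stays open but cuts output.

Output falls from 7 to 6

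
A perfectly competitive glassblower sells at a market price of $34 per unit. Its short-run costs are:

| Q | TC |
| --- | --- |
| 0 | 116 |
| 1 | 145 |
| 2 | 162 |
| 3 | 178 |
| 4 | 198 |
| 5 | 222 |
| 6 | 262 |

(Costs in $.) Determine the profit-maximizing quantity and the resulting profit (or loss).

Compute π = P·Q − TC at each output: Q=0: -116; Q=1: -111; Q=2: -94; Q=3: -76; Q=4: -62; Q=5: -52; Q=6: -58.
Profit is maximized at Q = 5. AVC there is 106/5 = $21.20 ≤ P, so producing beats shutting down (which would give -$116).

Q = 5; profit = -$52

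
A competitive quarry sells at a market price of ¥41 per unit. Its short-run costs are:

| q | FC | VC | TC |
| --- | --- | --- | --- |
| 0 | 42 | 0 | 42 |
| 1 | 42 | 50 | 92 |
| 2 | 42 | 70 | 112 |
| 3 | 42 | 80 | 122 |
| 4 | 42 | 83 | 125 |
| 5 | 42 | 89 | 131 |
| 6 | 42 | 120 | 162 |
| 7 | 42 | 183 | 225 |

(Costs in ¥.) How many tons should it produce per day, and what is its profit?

Tabulate TR − TC: q=0: -42; q=1: -51; q=2: -30; q=3: 1; q=4: 39; q=5: 74; q=6: 84; q=7: 62.
Profit is maximized at q = 6. AVC there is 120/6 = ¥20 ≤ P, so producing beats shutting down (which would give -¥42).

q = 6; profit = ¥84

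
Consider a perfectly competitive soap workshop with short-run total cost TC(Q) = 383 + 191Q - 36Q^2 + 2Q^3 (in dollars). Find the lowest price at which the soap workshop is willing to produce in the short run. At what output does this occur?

The shutdown price is the minimum of AVC. VC = 191Q - 36Q^2 + 2Q^3, so AVC = 191 - 36Q + 2Q^2.
dAVC/dQ = -36 + 4Q = 0 gives Q = 9. min AVC = 191 - 36·9 + 2·9^2 = 29.
So the shutdown price is $29.

$29 per unit, at Q = 9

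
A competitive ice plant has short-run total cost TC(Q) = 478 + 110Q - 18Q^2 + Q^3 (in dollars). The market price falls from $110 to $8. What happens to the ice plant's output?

Output falls from 12 to 0 (the firm shuts down)

MC = 110 - 36Q + 3Q^2; the shutdown threshold is min AVC = $29 (at Q = 9).
With P = $110 above the shutdown price, P = MC gives Q = 12.
At P = $8 < min AVC = $29, price no longer covers variable cost at any output, so the firm shuts down: Q = 0.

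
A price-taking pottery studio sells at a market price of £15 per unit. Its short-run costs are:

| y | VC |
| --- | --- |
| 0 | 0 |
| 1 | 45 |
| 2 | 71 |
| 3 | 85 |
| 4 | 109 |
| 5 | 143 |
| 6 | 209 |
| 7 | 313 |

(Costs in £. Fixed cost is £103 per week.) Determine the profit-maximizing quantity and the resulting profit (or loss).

Tabulate TR − TC: y=0: -103; y=1: -133; y=2: -144; y=3: -143; y=4: -152; y=5: -171; y=6: -222; y=7: -311.
Profit is highest at y = 0. Equivalently, the lowest AVC in the table is 109/4 ≈ £27.25 at y = 4, and P = £15 falls below it — price never covers variable cost, so the firm shuts down and loses only its fixed cost.

y = 0 (shut down); profit = -£103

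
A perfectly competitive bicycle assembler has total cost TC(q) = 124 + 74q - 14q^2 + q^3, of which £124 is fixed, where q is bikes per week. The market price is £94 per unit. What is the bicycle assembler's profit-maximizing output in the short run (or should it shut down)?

Produce at q = 10

From TC, MC = TC'(q) = 74 - 28q + 3q^2 and AVC = VC/q = 74 - 14q + q^2.
AVC is minimized where dAVC/dq = -14 + 2q = 0, at q = 7; min AVC = 74 - 14·7 + 7^2 = £25.
Because £94 ≥ £25, revenue can cover variable cost; the firm operates.
P = MC gives -20 - 28q + 3q^2 = 0, with roots -2/3 and 10. Take the larger (rising MC): q* = 10.
Check: AVC at q = 10 is £34 ≤ P, so revenue covers variable cost.
Profit = P·q − TC = 94·10 − 464 = £476.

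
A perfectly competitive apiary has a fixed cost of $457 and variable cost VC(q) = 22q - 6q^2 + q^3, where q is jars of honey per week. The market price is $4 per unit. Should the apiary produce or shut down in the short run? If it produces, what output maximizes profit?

Shut down

Strip out fixed cost: VC = 22q - 6q^2 + q^3. Then AVC = 22 - 6q + q^2 and MC = 22 - 12q + 3q^2.
AVC is minimized where dAVC/dq = -6 + 2q = 0, at q = 3; min AVC = 22 - 6·3 + 3^2 = $13.
Since P = $4 < min AVC = $13, price fails to cover variable cost at any output.
Shutting down limits the loss to fixed cost, $457.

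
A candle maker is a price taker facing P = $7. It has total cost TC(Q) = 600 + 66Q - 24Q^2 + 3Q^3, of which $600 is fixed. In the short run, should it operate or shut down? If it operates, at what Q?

Variable cost is VC = 66Q - 24Q^2 + 3Q^3, so AVC = VC/Q = 66 - 24Q + 3Q^2 and MC = dTC/dQ = 66 - 48Q + 9Q^2.
AVC hits its minimum where MC = AVC, at Q = 4, giving min AVC = 66 - 24·4 + 3·4^2 = $18.
Since P = $7 < min AVC = $18, price fails to cover variable cost at any output.
The firm minimizes its loss by shutting down and losing only its fixed cost of $600.

Shut down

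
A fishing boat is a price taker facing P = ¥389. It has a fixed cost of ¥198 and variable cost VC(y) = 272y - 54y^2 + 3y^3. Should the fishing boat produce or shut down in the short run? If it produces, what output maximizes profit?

Variable cost is VC = 272y - 54y^2 + 3y^3, so AVC = VC/y = 272 - 54y + 3y^2 and MC = dTC/dy = 272 - 108y + 9y^2.
AVC is minimized where dAVC/dy = -54 + 6y = 0, at y = 9; min AVC = 272 - 54·9 + 3·9^2 = ¥29.
Because ¥389 ≥ ¥29, revenue can cover variable cost; the firm operates.
P = MC gives -117 - 108y + 9y^2 = 0, with roots -1 and 13. Take the larger (rising MC): y* = 13.
Check: AVC at y = 13 is ¥77 ≤ P, so revenue covers variable cost.
Profit = P·y − TC = 389·13 − 1199 = ¥3858.

Produce at y = 13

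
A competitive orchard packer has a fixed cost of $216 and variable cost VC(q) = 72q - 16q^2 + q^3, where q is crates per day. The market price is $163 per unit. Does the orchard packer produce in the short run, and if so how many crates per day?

Produce at q = 13

Variable cost is VC = 72q - 16q^2 + q^3, so AVC = VC/q = 72 - 16q + q^2 and MC = dTC/dq = 72 - 32q + 3q^2.
The AVC parabola has its vertex at q = 16/2 = 8, where AVC = 72 - 16·8 + 8^2 = $8.
Because $163 ≥ $8, revenue can cover variable cost; the firm operates.
P = MC gives -91 - 32q + 3q^2 = 0, with roots -7/3 and 13. Take the larger (rising MC): q* = 13.
Check: AVC at q = 13 is $33 ≤ P, so revenue covers variable cost.
Profit = P·q − TC = 163·13 − 645 = $1474.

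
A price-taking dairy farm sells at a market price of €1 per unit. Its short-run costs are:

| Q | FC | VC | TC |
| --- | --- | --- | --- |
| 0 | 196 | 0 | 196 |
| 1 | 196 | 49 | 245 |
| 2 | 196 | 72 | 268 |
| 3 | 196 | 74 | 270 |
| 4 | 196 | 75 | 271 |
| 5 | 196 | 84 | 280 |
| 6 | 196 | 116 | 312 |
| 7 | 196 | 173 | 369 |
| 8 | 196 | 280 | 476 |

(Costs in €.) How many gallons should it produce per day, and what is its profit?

Q = 0 (shut down); profit = -€196

Tabulate TR − TC: Q=0: -196; Q=1: -244; Q=2: -266; Q=3: -267; Q=4: -267; Q=5: -275; Q=6: -306; Q=7: -362; Q=8: -468.
Profit is highest at Q = 0. Equivalently, the lowest AVC in the table is 84/5 ≈ €16.80 at Q = 5, and P = €1 falls below it — price never covers variable cost, so the firm shuts down and loses only its fixed cost.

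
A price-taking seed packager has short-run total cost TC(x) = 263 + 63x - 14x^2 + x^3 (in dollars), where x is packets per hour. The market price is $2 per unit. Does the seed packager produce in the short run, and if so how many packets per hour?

Shut down

From TC, MC = TC'(x) = 63 - 28x + 3x^2 and AVC = VC/x = 63 - 14x + x^2.
The AVC parabola has its vertex at x = 14/2 = 7, where AVC = 63 - 14·7 + 7^2 = $14.
Since P = $2 < min AVC = $14, price fails to cover variable cost at any output.
Best response: produce nothing and absorb the $263 fixed cost.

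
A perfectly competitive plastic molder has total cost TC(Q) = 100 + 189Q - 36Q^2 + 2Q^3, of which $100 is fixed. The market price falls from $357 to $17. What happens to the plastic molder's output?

Output falls from 14 to 0 (the firm shuts down)

MC = 189 - 72Q + 6Q^2; the shutdown threshold is min AVC = $27 (at Q = 9).
At P = $357 ≥ min AVC, set P = MC on the rising branch: Q = 14.
At P = $17 < min AVC = $27, price no longer covers variable cost at any output, so the firm shuts down: Q = 0.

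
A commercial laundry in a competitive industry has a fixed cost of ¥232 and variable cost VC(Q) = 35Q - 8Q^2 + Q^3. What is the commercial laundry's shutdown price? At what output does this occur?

¥19 per unit, at Q = 4

The firm shuts down when price falls below the minimum of average variable cost. AVC = VC/Q = 35 - 8Q + Q^2.
dAVC/dQ = -8 + 2Q = 0 gives Q = 4. min AVC = 35 - 8·4 + 4^2 = 19.
The firm shuts down for any P below ¥19.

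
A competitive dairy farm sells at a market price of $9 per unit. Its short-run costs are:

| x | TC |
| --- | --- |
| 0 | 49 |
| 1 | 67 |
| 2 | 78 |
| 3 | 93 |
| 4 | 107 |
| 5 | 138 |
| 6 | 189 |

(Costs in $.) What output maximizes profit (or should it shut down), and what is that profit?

x = 0 (shut down); profit = -$49

Profit at each row (π = 9x − TC): x=0: -49; x=1: -58; x=2: -60; x=3: -66; x=4: -71; x=5: -93; x=6: -135.
Profit is highest at x = 0. Equivalently, the lowest AVC in the table is 29/2 ≈ $14.50 at x = 2, and P = $9 falls below it — price never covers variable cost, so the firm shuts down and loses only its fixed cost.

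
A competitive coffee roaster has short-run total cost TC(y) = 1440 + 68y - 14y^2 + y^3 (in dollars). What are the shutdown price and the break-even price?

Shutdown price = min AVC. AVC = 68 - 14y + y^2, with vertex at y = 7 and minimum $19.
ATC = 1440/y + 68 - 14y + y^2. Setting dATC/dy = −1440/y^2 − 14 + 2y = 0 gives y = 12 (since 2·12^3 − 14·12^2 = 1440).
min ATC = 1440/12 + 68 − 14·12 + 12^2 = $164. That is the break-even price.
For $19 ≤ P < $164 the firm produces at a loss; below $19 it shuts down.

Shutdown price = $19; break-even price = $164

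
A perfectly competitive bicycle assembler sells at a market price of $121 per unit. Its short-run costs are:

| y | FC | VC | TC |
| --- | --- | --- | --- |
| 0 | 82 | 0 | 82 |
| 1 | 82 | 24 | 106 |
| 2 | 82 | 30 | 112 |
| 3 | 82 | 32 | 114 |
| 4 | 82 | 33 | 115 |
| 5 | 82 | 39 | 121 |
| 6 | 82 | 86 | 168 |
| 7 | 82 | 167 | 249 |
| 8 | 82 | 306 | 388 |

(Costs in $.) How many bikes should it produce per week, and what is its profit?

y = 7; profit = $598

Tabulate TR − TC: y=0: -82; y=1: 15; y=2: 130; y=3: 249; y=4: 369; y=5: 484; y=6: 558; y=7: 598; y=8: 580.
Profit is maximized at y = 7. AVC there is 167/7 = $23.86 ≤ P, so producing beats shutting down (which would give -$82).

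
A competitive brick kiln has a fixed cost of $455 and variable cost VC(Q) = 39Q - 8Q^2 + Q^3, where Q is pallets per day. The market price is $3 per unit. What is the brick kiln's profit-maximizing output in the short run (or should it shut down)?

Variable cost is VC = 39Q - 8Q^2 + Q^3, so AVC = VC/Q = 39 - 8Q + Q^2 and MC = dTC/dQ = 39 - 16Q + 3Q^2.
AVC hits its minimum where MC = AVC, at Q = 4, giving min AVC = 39 - 8·4 + 4^2 = $23.
P = $3 lies below min AVC = $23; no output level covers variable cost.
The firm minimizes its loss by shutting down and losing only its fixed cost of $455.

Shut down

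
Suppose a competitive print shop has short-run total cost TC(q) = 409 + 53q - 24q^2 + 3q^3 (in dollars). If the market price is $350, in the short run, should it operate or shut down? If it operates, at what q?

Produce at q = 9

Variable cost is VC = 53q - 24q^2 + 3q^3, so AVC = VC/q = 53 - 24q + 3q^2 and MC = dTC/dq = 53 - 48q + 9q^2.
AVC is minimized where dAVC/dq = -24 + 6q = 0, at q = 4; min AVC = 53 - 24·4 + 3·4^2 = $5.
Since P = $350 ≥ min AVC = $5, price covers variable cost and the firm should produce.
Set P = MC: 350 = 53 - 48q + 9q^2 → -297 - 48q + 9q^2 = 0. The roots are q = -11/3 and q = 9; the profit-maximizing output is on the rising part of MC, so q* = 9.
Check: AVC at q = 9 is $80 ≤ P, so revenue covers variable cost.
Profit = P·q − TC = 350·9 − 1129 = $2021.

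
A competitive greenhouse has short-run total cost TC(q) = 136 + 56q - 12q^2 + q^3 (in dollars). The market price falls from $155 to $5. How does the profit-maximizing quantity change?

AVC = 56 - 12q + q^2, minimized at q = 6 where min AVC = $20. MC = 56 - 24q + 3q^2.
With P = $155 above the shutdown price, P = MC gives q = 11.
At P = $5 < min AVC = $20, price no longer covers variable cost at any output, so the firm shuts down: q = 0.

Output falls from 11 to 0 (the firm shuts down)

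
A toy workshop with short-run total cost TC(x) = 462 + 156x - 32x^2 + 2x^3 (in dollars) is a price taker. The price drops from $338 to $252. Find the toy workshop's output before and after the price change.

Output falls from 13 to 12

AVC = 156 - 32x + 2x^2, minimized at x = 8 where min AVC = $28. MC = 156 - 64x + 6x^2.
At P = $338 ≥ min AVC, set P = MC on the rising branch: x = 13.
At P = $252 ≥ min AVC, set P = MC: x = 12. The firm stays open but cuts output.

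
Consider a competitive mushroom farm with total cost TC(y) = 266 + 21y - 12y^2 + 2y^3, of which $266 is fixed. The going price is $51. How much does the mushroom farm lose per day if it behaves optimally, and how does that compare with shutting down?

Profit = -$66 at y = 5

AVC = 21 - 12y + 2y^2 has its minimum $3 at y = 3; price $51 clears that bar, so the firm operates.
MC = 21 - 24y + 6y^2. Setting P = MC and taking the root on the rising branch gives y* = 5.
TR = 51·5 = 255. TC = 266 + 55 = 321. Profit = 255 − 321 = -$66.
By producing, the firm covers all variable cost plus $200 of fixed cost; shutting down would lose the full $266.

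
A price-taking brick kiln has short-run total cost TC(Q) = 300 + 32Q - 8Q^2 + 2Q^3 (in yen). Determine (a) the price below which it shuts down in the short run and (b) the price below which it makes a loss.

Shutdown price = min AVC. AVC = 32 - 8Q + 2Q^2, with vertex at Q = 2 and minimum ¥24.
ATC = 300/Q + 32 - 8Q + 2Q^2. Setting dATC/dQ = −300/Q^2 − 8 + 4Q = 0 gives Q = 5 (since 4·5^3 − 8·5^2 = 300).
min ATC = 300/5 + 32 − 8·5 + 2·5^2 = ¥102. That is the break-even price.
For ¥24 ≤ P < ¥102 the firm produces at a loss; below ¥24 it shuts down.

Shutdown price = ¥24; break-even price = ¥102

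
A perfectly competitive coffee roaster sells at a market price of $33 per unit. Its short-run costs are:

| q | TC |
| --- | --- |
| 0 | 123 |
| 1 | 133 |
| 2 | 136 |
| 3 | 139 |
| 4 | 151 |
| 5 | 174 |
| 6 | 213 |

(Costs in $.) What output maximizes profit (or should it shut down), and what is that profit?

q = 5; profit = -$9

Tabulate TR − TC: q=0: -123; q=1: -100; q=2: -70; q=3: -40; q=4: -19; q=5: -9; q=6: -15.
Profit is maximized at q = 5. AVC there is 51/5 = $10.20 ≤ P, so producing beats shutting down (which would give -$123).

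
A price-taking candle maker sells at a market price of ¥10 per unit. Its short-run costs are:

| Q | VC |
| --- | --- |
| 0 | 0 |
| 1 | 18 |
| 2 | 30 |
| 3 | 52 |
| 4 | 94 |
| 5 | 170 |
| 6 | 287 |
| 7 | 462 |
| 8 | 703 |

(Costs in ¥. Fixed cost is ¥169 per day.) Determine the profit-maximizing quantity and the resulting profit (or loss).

Compute π = P·Q − TC at each output: Q=0: -169; Q=1: -177; Q=2: -179; Q=3: -191; Q=4: -223; Q=5: -289; Q=6: -396; Q=7: -561; Q=8: -792.
Profit is highest at Q = 0. Equivalently, the lowest AVC in the table is 30/2 ≈ ¥15 at Q = 2, and P = ¥10 falls below it — price never covers variable cost, so the firm shuts down and loses only its fixed cost.

Q = 0 (shut down); profit = -¥169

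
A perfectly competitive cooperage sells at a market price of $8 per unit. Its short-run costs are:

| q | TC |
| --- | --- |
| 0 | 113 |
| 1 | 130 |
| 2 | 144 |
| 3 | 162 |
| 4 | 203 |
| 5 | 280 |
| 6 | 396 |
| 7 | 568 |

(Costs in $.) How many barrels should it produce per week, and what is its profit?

q = 0 (shut down); profit = -$113

Compute π = P·q − TC at each output: q=0: -113; q=1: -122; q=2: -128; q=3: -138; q=4: -171; q=5: -240; q=6: -348; q=7: -512.
Profit is highest at q = 0. Equivalently, the lowest AVC in the table is 31/2 ≈ $15.50 at q = 2, and P = $8 falls below it — price never covers variable cost, so the firm shuts down and loses only its fixed cost.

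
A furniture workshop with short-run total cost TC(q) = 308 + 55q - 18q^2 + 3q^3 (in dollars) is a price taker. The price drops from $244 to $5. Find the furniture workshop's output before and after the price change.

AVC = 55 - 18q + 3q^2, minimized at q = 3 where min AVC = $28. MC = 55 - 36q + 9q^2.
With P = $244 above the shutdown price, P = MC gives q = 7.
At P = $5 < min AVC = $28, price no longer covers variable cost at any output, so the firm shuts down: q = 0.

Output falls from 7 to 0 (the firm shuts down)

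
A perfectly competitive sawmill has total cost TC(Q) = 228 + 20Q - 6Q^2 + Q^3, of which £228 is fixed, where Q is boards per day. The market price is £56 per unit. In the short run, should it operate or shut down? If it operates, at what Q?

Produce at Q = 6

Strip out fixed cost: VC = 20Q - 6Q^2 + Q^3. Then AVC = 20 - 6Q + Q^2 and MC = 20 - 12Q + 3Q^2.
AVC hits its minimum where MC = AVC, at Q = 3, giving min AVC = 20 - 6·3 + 3^2 = £11.
Because £56 ≥ £11, revenue can cover variable cost; the firm operates.
Set P = MC: 56 = 20 - 12Q + 3Q^2 → -36 - 12Q + 3Q^2 = 0. The roots are Q = -2 and Q = 6; the profit-maximizing output is on the rising part of MC, so Q* = 6.
Check: AVC at Q = 6 is £20 ≤ P, so revenue covers variable cost.
Profit = P·Q − TC = 56·6 − 348 = -£12, a loss, but smaller than the £228 fixed cost the firm would lose by shutting down.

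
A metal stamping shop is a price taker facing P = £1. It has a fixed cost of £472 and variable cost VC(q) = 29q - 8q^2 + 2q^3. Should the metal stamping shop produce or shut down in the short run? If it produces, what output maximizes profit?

From TC, MC = TC'(q) = 29 - 16q + 6q^2 and AVC = VC/q = 29 - 8q + 2q^2.
AVC hits its minimum where MC = AVC, at q = 2, giving min AVC = 29 - 8·2 + 2·2^2 = £21.
Since P = £1 < min AVC = £21, price fails to cover variable cost at any output.
The firm minimizes its loss by shutting down and losing only its fixed cost of £472.

Shut down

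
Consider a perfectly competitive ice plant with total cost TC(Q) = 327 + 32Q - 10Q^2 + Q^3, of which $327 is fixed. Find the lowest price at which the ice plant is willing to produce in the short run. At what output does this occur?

$7 per unit, at Q = 5

The firm shuts down when price falls below the minimum of average variable cost. AVC = VC/Q = 32 - 10Q + Q^2.
At the minimum of AVC, MC = AVC. MC = 32 - 20Q + 3Q^2; setting MC = AVC gives 2Q^2 - 10Q = 0, so Q = 5. min AVC = 7.
So the shutdown price is $7.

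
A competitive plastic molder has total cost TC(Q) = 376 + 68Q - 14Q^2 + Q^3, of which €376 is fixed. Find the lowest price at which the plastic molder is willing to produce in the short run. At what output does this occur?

€19 per unit, at Q = 7

Short-run supply begins at min AVC. From VC = 68Q - 14Q^2 + Q^3, AVC = 68 - 14Q + Q^2.
dAVC/dQ = -14 + 2Q = 0 gives Q = 7. min AVC = 68 - 14·7 + 7^2 = 19.
The firm shuts down for any P below €19.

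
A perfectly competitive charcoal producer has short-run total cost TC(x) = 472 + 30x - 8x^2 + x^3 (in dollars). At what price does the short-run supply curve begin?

Short-run supply begins at min AVC. From VC = 30x - 8x^2 + x^3, AVC = 30 - 8x + x^2.
dAVC/dx = -8 + 2x = 0 gives x = 4. min AVC = 30 - 8·4 + 4^2 = 14.
So the shutdown price is $14.

$14 per unit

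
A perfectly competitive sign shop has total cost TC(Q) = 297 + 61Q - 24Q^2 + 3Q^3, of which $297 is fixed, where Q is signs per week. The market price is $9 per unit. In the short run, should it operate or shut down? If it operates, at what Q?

Shut down

Strip out fixed cost: VC = 61Q - 24Q^2 + 3Q^3. Then AVC = 61 - 24Q + 3Q^2 and MC = 61 - 48Q + 9Q^2.
AVC hits its minimum where MC = AVC, at Q = 4, giving min AVC = 61 - 24·4 + 3·4^2 = $13.
With P < min AVC ($9 < $13), every unit sold adds to the loss.
Best response: produce nothing and absorb the $297 fixed cost.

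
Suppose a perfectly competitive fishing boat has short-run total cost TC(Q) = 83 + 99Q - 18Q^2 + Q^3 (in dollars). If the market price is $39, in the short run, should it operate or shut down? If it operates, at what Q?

Produce at Q = 10

Strip out fixed cost: VC = 99Q - 18Q^2 + Q^3. Then AVC = 99 - 18Q + Q^2 and MC = 99 - 36Q + 3Q^2.
The AVC parabola has its vertex at Q = 18/2 = 9, where AVC = 99 - 18·9 + 9^2 = $18.
P = $39 exceeds min AVC = $18, so the firm stays open.
Solving P = MC: 60 - 36Q + 3Q^2 = 0 ⇒ Q = 2 or 10. On the upward-sloping branch, Q* = 10.
Check: AVC at Q = 10 is $19 ≤ P, so revenue covers variable cost.
Profit = P·Q − TC = 39·10 − 273 = $117.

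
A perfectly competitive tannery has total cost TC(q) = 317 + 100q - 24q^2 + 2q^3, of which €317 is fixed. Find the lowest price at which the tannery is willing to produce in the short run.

€28 per unit

Short-run supply begins at min AVC. From VC = 100q - 24q^2 + 2q^3, AVC = 100 - 24q + 2q^2.
At the minimum of AVC, MC = AVC. MC = 100 - 48q + 6q^2; setting MC = AVC gives 4q^2 - 24q = 0, so q = 6. min AVC = 28.
For P < €28 the firm produces nothing.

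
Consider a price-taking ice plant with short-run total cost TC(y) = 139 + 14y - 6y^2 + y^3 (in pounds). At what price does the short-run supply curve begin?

The shutdown price is the minimum of AVC. VC = 14y - 6y^2 + y^3, so AVC = 14 - 6y + y^2.
dAVC/dy = -6 + 2y = 0 gives y = 3. min AVC = 14 - 6·3 + 3^2 = 5.
The firm shuts down for any P below £5.

£5 per unit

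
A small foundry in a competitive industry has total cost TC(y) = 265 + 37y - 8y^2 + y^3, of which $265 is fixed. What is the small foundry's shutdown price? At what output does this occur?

$21 per unit, at y = 4

Short-run supply begins at min AVC. From VC = 37y - 8y^2 + y^3, AVC = 37 - 8y + y^2.
At the minimum of AVC, MC = AVC. MC = 37 - 16y + 3y^2; setting MC = AVC gives 2y^2 - 8y = 0, so y = 4. min AVC = 21.
For P < $21 the firm produces nothing.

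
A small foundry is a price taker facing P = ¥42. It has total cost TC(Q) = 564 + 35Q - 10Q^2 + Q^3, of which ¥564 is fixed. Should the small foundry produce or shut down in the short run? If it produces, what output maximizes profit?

Strip out fixed cost: VC = 35Q - 10Q^2 + Q^3. Then AVC = 35 - 10Q + Q^2 and MC = 35 - 20Q + 3Q^2.
AVC hits its minimum where MC = AVC, at Q = 5, giving min AVC = 35 - 10·5 + 5^2 = ¥10.
Since P = ¥42 ≥ min AVC = ¥10, price covers variable cost and the firm should produce.
Set P = MC: 42 = 35 - 20Q + 3Q^2 → -7 - 20Q + 3Q^2 = 0. The roots are Q = -1/3 and Q = 7; the profit-maximizing output is on the rising part of MC, so Q* = 7.
Check: AVC at Q = 7 is ¥14 ≤ P, so revenue covers variable cost.
Profit = P·Q − TC = 42·7 − 662 = -¥368, a loss, but smaller than the ¥564 fixed cost the firm would lose by shutting down.

Produce at Q = 7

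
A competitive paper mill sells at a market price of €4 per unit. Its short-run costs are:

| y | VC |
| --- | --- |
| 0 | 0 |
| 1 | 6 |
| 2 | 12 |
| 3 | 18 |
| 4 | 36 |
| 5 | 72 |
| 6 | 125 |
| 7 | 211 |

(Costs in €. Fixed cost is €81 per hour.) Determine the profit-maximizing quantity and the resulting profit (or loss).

y = 0 (shut down); profit = -€81

Tabulate TR − TC: y=0: -81; y=1: -83; y=2: -85; y=3: -87; y=4: -101; y=5: -133; y=6: -182; y=7: -264.
Profit is highest at y = 0. Equivalently, the lowest AVC in the table is 6/1 ≈ €6 at y = 1, and P = €4 falls below it — price never covers variable cost, so the firm shuts down and loses only its fixed cost.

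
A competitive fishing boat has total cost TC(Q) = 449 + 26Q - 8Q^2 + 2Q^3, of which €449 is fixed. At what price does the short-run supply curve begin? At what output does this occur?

€18 per unit, at Q = 2

Short-run supply begins at min AVC. From VC = 26Q - 8Q^2 + 2Q^3, AVC = 26 - 8Q + 2Q^2.
dAVC/dQ = -8 + 4Q = 0 gives Q = 2. min AVC = 26 - 8·2 + 2·2^2 = 18.
So the shutdown price is €18.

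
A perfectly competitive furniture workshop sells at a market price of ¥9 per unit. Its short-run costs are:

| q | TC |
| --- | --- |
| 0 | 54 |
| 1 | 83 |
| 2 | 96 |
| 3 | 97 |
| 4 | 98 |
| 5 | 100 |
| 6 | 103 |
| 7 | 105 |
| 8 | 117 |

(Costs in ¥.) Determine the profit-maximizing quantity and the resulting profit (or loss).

Compute π = P·q − TC at each output: q=0: -54; q=1: -74; q=2: -78; q=3: -70; q=4: -62; q=5: -55; q=6: -49; q=7: -42; q=8: -45.
Profit is maximized at q = 7. AVC there is 51/7 = ¥7.29 ≤ P, so producing beats shutting down (which would give -¥54).

q = 7; profit = -¥42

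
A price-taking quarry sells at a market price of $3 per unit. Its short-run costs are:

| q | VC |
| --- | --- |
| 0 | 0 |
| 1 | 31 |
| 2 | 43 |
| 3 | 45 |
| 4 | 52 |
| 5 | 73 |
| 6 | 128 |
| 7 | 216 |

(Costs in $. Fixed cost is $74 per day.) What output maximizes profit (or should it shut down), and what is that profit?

q = 0 (shut down); profit = -$74

Compute π = P·q − TC at each output: q=0: -74; q=1: -102; q=2: -111; q=3: -110; q=4: -114; q=5: -132; q=6: -184; q=7: -269.
Profit is highest at q = 0. Equivalently, the lowest AVC in the table is 52/4 ≈ $13 at q = 4, and P = $3 falls below it — price never covers variable cost, so the firm shuts down and loses only its fixed cost.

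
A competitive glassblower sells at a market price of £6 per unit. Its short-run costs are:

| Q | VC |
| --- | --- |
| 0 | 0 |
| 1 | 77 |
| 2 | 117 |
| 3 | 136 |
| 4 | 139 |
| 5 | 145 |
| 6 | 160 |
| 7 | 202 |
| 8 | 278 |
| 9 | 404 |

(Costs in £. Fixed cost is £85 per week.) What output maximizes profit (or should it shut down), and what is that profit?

Q = 0 (shut down); profit = -£85

Tabulate TR − TC: Q=0: -85; Q=1: -156; Q=2: -190; Q=3: -203; Q=4: -200; Q=5: -200; Q=6: -209; Q=7: -245; Q=8: -315; Q=9: -435.
Profit is highest at Q = 0. Equivalently, the lowest AVC in the table is 160/6 ≈ £26.67 at Q = 6, and P = £6 falls below it — price never covers variable cost, so the firm shuts down and loses only its fixed cost.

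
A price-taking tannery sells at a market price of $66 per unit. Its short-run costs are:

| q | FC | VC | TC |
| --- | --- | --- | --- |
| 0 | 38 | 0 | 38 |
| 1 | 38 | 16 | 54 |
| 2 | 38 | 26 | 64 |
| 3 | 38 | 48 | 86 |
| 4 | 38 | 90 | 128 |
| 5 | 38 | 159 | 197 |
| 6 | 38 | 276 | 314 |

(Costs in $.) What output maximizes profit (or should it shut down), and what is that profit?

Compute π = P·q − TC at each output: q=0: -38; q=1: 12; q=2: 68; q=3: 112; q=4: 136; q=5: 133; q=6: 82.
Profit is maximized at q = 4. AVC there is 90/4 = $22.50 ≤ P, so producing beats shutting down (which would give -$38).

q = 4; profit = $136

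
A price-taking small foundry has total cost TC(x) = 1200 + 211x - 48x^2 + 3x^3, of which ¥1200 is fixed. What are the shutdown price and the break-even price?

Shutdown price = min AVC. AVC = 211 - 48x + 3x^2, with vertex at x = 8 and minimum ¥19.
ATC = 1200/x + 211 - 48x + 3x^2. Setting dATC/dx = −1200/x^2 − 48 + 6x = 0 gives x = 10 (since 6·10^3 − 48·10^2 = 1200).
min ATC = 1200/10 + 211 − 48·10 + 3·10^2 = ¥151. That is the break-even price.
For ¥19 ≤ P < ¥151 the firm produces at a loss; below ¥19 it shuts down.

Shutdown price = ¥19; break-even price = ¥151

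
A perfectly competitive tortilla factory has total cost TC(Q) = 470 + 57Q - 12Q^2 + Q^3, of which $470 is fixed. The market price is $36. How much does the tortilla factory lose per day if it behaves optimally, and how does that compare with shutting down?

AVC = 57 - 12Q + Q^2 has its minimum $21 at Q = 6; price $36 clears that bar, so the firm operates.
MC = 57 - 24Q + 3Q^2. Setting P = MC and taking the root on the rising branch gives Q* = 7.
TR = 36·7 = 252. TC = 470 + 154 = 624. Profit = 252 − 624 = -$372.
Shutting down would mean losing the fixed cost of $470, so operating at a loss of $372 is better by $98.

Profit = -$372 at Q = 7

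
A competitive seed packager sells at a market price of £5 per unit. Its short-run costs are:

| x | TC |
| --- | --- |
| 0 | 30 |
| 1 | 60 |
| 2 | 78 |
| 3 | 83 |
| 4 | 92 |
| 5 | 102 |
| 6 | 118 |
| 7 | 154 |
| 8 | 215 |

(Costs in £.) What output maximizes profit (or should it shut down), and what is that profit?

x = 0 (shut down); profit = -£30

Tabulate TR − TC: x=0: -30; x=1: -55; x=2: -68; x=3: -68; x=4: -72; x=5: -77; x=6: -88; x=7: -119; x=8: -175.
Profit is highest at x = 0. Equivalently, the lowest AVC in the table is 72/5 ≈ £14.40 at x = 5, and P = £5 falls below it — price never covers variable cost, so the firm shuts down and loses only its fixed cost.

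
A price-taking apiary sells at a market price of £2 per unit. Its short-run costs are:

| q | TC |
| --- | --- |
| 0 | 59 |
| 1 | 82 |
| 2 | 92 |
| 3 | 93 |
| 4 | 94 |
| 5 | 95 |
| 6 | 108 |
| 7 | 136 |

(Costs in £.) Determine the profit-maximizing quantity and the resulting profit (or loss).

q = 0 (shut down); profit = -£59

Profit at each row (π = 2q − TC): q=0: -59; q=1: -80; q=2: -88; q=3: -87; q=4: -86; q=5: -85; q=6: -96; q=7: -122.
Profit is highest at q = 0. Equivalently, the lowest AVC in the table is 36/5 ≈ £7.20 at q = 5, and P = £2 falls below it — price never covers variable cost, so the firm shuts down and loses only its fixed cost.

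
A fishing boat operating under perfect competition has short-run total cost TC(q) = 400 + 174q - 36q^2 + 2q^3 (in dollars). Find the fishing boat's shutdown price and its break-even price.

AVC = 174 - 36q + 2q^2; minimized at q = 9, giving min AVC = $12. That is the shutdown price.
ATC = 400/q + 174 - 36q + 2q^2. Setting dATC/dq = −400/q^2 − 36 + 4q = 0 gives q = 10 (since 4·10^3 − 36·10^2 = 400).
min ATC = 400/10 + 174 − 36·10 + 2·10^2 = $54. That is the break-even price.
For $12 ≤ P < $54 the firm produces at a loss; below $12 it shuts down.

Shutdown price = $12; break-even price = $54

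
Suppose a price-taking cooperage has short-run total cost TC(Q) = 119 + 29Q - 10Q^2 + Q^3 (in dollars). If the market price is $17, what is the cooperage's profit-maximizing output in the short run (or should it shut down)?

Produce at Q = 6

From TC, MC = TC'(Q) = 29 - 20Q + 3Q^2 and AVC = VC/Q = 29 - 10Q + Q^2.
AVC is minimized where dAVC/dQ = -10 + 2Q = 0, at Q = 5; min AVC = 29 - 10·5 + 5^2 = $4.
Because $17 ≥ $4, revenue can cover variable cost; the firm operates.
Set P = MC: 17 = 29 - 20Q + 3Q^2 → 12 - 20Q + 3Q^2 = 0. The roots are Q = 2/3 and Q = 6; the profit-maximizing output is on the rising part of MC, so Q* = 6.
Check: AVC at Q = 6 is $5 ≤ P, so revenue covers variable cost.
Profit = P·Q − TC = 17·6 − 149 = -$47, a loss, but smaller than the $119 fixed cost the firm would lose by shutting down.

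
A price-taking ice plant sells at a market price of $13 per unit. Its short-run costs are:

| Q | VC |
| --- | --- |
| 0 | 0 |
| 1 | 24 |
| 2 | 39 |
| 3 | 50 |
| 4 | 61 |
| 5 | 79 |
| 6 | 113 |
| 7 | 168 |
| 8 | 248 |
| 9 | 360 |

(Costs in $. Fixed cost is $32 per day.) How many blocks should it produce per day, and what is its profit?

Tabulate TR − TC: Q=0: -32; Q=1: -43; Q=2: -45; Q=3: -43; Q=4: -41; Q=5: -46; Q=6: -67; Q=7: -109; Q=8: -176; Q=9: -275.
Profit is highest at Q = 0. Equivalently, the lowest AVC in the table is 61/4 ≈ $15.25 at Q = 4, and P = $13 falls below it — price never covers variable cost, so the firm shuts down and loses only its fixed cost.

Q = 0 (shut down); profit = -$32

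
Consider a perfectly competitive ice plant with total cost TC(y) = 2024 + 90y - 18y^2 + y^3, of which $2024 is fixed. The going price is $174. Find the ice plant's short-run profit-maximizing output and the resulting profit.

AVC = 90 - 18y + y^2; min AVC = $9 at y = 9. Since P = $174 ≥ min AVC, the firm produces.
With MC = 90 - 36y + 3y^2, P = MC on the upward-sloping part at y* = 14.
TR = 174·14 = 2436. TC = 2024 + 476 = 2500. Profit = 2436 − 2500 = -$64.
Shutting down would mean losing the fixed cost of $2024, so operating at a loss of $64 is better by $1960.

Profit = -$64 at y = 14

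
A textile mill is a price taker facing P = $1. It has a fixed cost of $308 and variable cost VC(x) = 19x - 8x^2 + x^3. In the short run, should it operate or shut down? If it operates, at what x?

Shut down

Strip out fixed cost: VC = 19x - 8x^2 + x^3. Then AVC = 19 - 8x + x^2 and MC = 19 - 16x + 3x^2.
The AVC parabola has its vertex at x = 8/2 = 4, where AVC = 19 - 8·4 + 4^2 = $3.
P = $1 lies below min AVC = $3; no output level covers variable cost.
The firm minimizes its loss by shutting down and losing only its fixed cost of $308.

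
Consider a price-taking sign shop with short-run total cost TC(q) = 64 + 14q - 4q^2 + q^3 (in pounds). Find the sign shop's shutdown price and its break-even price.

Shutdown price = £10; break-even price = £30

Shutdown price = min AVC. AVC = 14 - 4q + q^2, with vertex at q = 2 and minimum £10.
ATC = 64/q + 14 - 4q + q^2. Setting dATC/dq = −64/q^2 − 4 + 2q = 0 gives q = 4 (since 2·4^3 − 4·4^2 = 64).
min ATC = 64/4 + 14 − 4·4 + 4^2 = £30. That is the break-even price.
Between these two prices the firm operates at a loss; above £30 it earns a profit.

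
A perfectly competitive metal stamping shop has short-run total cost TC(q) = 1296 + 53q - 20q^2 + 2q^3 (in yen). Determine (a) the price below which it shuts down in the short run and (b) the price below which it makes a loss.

AVC = 53 - 20q + 2q^2; minimized at q = 5, giving min AVC = ¥3. That is the shutdown price.
ATC = 1296/q + 53 - 20q + 2q^2. Setting dATC/dq = −1296/q^2 − 20 + 4q = 0 gives q = 9 (since 4·9^3 − 20·9^2 = 1296).
min ATC = 1296/9 + 53 − 20·9 + 2·9^2 = ¥179. That is the break-even price.
Between these two prices the firm operates at a loss; above ¥179 it earns a profit.

Shutdown price = ¥3; break-even price = ¥179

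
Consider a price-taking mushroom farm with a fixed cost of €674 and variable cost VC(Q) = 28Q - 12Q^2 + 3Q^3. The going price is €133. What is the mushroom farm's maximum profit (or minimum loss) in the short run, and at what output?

AVC = 28 - 12Q + 3Q^2; min AVC = €16 at Q = 2. Since P = €133 ≥ min AVC, the firm produces.
MC = 28 - 24Q + 9Q^2. Setting P = MC and taking the root on the rising branch gives Q* = 5.
TR = 133·5 = 665. TC = 674 + 215 = 889. Profit = 665 − 889 = -€224.
Shutting down would mean losing the fixed cost of €674, so operating at a loss of €224 is better by €450.

Profit = -€224 at Q = 5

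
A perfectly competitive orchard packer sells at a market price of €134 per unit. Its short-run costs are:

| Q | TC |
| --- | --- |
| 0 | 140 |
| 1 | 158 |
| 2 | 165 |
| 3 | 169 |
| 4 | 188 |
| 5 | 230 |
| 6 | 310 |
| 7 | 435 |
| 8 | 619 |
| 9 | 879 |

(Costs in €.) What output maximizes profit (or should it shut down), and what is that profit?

Profit at each row (π = 134Q − TC): Q=0: -140; Q=1: -24; Q=2: 103; Q=3: 233; Q=4: 348; Q=5: 440; Q=6: 494; Q=7: 503; Q=8: 453; Q=9: 327.
Profit is maximized at Q = 7. AVC there is 295/7 = €42.14 ≤ P, so producing beats shutting down (which would give -€140).

Q = 7; profit = €503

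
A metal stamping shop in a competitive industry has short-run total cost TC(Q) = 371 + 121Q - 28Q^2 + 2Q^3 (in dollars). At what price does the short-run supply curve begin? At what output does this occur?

The shutdown price is the minimum of AVC. VC = 121Q - 28Q^2 + 2Q^3, so AVC = 121 - 28Q + 2Q^2.
At the minimum of AVC, MC = AVC. MC = 121 - 56Q + 6Q^2; setting MC = AVC gives 4Q^2 - 28Q = 0, so Q = 7. min AVC = 23.
The firm shuts down for any P below $23.

$23 per unit, at Q = 7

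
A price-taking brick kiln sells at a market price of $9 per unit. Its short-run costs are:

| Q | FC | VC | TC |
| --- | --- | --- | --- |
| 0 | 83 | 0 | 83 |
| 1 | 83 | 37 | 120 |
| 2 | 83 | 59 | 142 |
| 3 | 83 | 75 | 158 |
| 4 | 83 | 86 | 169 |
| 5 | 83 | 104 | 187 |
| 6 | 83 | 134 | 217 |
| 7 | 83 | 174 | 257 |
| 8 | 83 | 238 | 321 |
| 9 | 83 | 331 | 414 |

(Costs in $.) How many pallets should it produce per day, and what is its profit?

Tabulate TR − TC: Q=0: -83; Q=1: -111; Q=2: -124; Q=3: -131; Q=4: -133; Q=5: -142; Q=6: -163; Q=7: -194; Q=8: -249; Q=9: -333.
Profit is highest at Q = 0. Equivalently, the lowest AVC in the table is 104/5 ≈ $20.80 at Q = 5, and P = $9 falls below it — price never covers variable cost, so the firm shuts down and loses only its fixed cost.

Q = 0 (shut down); profit = -$83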